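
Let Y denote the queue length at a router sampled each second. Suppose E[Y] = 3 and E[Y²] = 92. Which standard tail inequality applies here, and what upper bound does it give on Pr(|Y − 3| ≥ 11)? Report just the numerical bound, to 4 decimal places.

The first two moments determine the variance, so Chebyshev's inequality is the sharpest standard bound available.
Var(Y) = E[Y²] − (E[Y])² = 92 − 9 = 83.
Chebyshev's inequality: Pr(|Y − μ| ≥ t) ≤ Var(Y)/t² = 83/121 = 0.6860.

0.6860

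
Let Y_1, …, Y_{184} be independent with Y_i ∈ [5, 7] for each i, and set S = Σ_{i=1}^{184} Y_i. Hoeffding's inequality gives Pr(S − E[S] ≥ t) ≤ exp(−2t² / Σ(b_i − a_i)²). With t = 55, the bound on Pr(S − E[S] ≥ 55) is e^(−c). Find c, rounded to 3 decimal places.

Σ(b_i − a_i)² = 184·(2)² = 736.
c = 2t²/736 = 2·55²/736 = 8.2201.

8.220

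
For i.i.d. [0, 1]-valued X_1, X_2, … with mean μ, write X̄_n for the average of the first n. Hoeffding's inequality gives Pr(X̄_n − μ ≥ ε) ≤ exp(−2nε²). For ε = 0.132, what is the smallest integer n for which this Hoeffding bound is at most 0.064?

79

Require exp(−2nε²) ≤ 0.064, i.e. 2nε² ≥ ln(1/0.064) = 2.748872.
So n ≥ 2.748872 / (2·0.132²) = 78.882.
The smallest integer n is 79.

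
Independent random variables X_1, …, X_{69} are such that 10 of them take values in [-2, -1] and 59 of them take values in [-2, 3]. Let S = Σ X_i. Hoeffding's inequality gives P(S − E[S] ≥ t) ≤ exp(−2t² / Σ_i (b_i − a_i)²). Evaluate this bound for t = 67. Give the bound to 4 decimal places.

0.0024

Σ(b_i − a_i)² = 10·1² + 59·5² = 1485.
Exponent = 2·67² / 1485 = 6.04579.
Bound = exp(−6.04579) = 0.00237.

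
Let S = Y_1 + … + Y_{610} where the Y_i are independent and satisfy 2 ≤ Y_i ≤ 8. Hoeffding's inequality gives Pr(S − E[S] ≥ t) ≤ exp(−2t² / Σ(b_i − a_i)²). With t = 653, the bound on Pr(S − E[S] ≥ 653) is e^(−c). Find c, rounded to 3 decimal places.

Σ(b_i − a_i)² = 610·(6)² = 21960.
c = 2t²/21960 = 2·653²/21960 = 38.8351.

38.835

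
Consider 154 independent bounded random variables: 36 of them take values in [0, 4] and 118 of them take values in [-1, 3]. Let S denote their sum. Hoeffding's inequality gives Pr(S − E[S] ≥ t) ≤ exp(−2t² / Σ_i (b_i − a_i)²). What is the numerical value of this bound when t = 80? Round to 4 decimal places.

0.0055

Σ(b_i − a_i)² = 36·4² + 118·4² = 2464.
Exponent = 2·80² / 2464 = 5.19481.
Bound = exp(−5.19481) = 0.00555.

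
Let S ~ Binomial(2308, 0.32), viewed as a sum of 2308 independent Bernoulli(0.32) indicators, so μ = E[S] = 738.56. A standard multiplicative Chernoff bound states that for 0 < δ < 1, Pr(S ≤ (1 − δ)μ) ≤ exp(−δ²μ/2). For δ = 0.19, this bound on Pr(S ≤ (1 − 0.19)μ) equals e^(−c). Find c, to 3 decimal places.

13.331

c = δ²μ/2 = 0.19²·738.56/2 = 13.3310.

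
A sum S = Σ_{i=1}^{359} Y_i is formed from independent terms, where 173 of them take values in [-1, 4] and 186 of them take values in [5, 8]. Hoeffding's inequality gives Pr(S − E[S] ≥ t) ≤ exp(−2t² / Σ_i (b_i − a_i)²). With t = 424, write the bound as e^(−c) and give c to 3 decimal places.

59.935

Σ(b_i − a_i)² = 173·5² + 186·3² = 5999.
c = 2t² / 5999 = 2·424² / 5999 = 59.9353.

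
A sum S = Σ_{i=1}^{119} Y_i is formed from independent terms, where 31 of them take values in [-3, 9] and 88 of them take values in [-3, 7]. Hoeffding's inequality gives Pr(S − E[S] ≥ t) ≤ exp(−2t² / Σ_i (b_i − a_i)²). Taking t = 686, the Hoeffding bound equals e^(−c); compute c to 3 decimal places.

70.958

Σ(b_i − a_i)² = 31·12² + 88·10² = 13264.
c = 2t² / 13264 = 2·686² / 13264 = 70.9584.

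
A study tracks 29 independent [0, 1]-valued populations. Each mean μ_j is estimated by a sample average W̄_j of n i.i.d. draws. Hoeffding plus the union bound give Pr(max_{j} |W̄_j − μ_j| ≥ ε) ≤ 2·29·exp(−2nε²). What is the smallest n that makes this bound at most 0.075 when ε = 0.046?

Need 2·29·exp(−2nε²) ≤ 0.075, i.e. exp(−2nε²) ≤ 0.075/58.
So 2nε² ≥ ln(58/0.075) = 6.650710.
Hence n ≥ 6.650710/(2·0.046²) = 1571.529.
The smallest integer n is 1572.

1572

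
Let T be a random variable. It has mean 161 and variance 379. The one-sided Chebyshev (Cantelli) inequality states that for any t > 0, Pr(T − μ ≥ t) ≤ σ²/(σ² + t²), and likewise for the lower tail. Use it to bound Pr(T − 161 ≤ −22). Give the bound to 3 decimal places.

Here σ² = 379 and t = 22, so σ² + t² = 863.
Cantelli's bound: 379/863 = 0.4392.

0.439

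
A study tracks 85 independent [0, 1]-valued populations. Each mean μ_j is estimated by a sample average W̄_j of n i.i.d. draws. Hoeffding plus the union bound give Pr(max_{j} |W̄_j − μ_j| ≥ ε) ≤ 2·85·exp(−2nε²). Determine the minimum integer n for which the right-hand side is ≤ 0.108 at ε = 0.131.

Need 2·85·exp(−2nε²) ≤ 0.108, i.e. exp(−2nε²) ≤ 0.108/170.
So 2nε² ≥ ln(170/0.108) = 7.361422.
Hence n ≥ 7.361422/(2·0.131²) = 214.481.
The smallest integer n is 215.

215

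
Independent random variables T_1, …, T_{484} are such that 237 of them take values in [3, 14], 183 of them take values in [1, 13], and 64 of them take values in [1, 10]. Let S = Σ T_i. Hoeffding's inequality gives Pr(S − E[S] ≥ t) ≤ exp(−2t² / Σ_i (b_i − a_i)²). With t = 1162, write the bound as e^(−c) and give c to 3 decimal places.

Σ(b_i − a_i)² = 237·11² + 183·12² + 64·9² = 60213.
c = 2t² / 60213 = 2·1162² / 60213 = 44.8489.

44.849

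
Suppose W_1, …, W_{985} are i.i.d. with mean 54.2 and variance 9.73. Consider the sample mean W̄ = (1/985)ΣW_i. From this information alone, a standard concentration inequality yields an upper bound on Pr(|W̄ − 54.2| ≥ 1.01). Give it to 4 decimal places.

0.0097

With mean and variance of each term known, Chebyshev's inequality bounds the deviation of the sum (or sample mean).
Var(W̄) = Var(W_i)/n = 9.73/985 = 0.0098782.
Chebyshev: Pr(|W̄ − 54.2| ≥ 1.01) ≤ Var(W̄)/(1.01)² = 9.73/(985·1.01²) = 0.0097.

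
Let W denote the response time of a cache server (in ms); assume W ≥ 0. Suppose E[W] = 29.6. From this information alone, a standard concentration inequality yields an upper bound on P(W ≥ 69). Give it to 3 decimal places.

0.429

Only the mean of a non-negative variable is known, so Markov's inequality is the applicable tail bound.
Markov's inequality: for a non-negative random variable, P(W ≥ a) ≤ E[W]/a.
Here E[W] = 29.6 and a = 69, so the bound is 29.6/69 = 0.4290.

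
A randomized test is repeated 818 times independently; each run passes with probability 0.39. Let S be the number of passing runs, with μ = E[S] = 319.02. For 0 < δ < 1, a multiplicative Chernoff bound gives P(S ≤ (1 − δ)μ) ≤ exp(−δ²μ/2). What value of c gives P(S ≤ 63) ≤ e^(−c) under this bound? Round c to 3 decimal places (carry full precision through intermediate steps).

Write 63 = (1 − δ)μ, so δ = 1 − 63/319.02 = 0.8025202…
Then the exponent is δ²μ/2 = (μ − 63)²/(2μ) = 102.730613.

102.731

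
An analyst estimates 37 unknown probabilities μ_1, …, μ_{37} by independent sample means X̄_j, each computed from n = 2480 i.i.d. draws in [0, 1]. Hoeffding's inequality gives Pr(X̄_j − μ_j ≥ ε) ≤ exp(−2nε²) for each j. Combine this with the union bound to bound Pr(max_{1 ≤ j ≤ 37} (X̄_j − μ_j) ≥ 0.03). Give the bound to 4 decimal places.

Per-experiment Hoeffding bound: exp(−2·2480·0.03²) = exp(−4.46400) = 0.011516.
Union bound over 37 events: 37·0.011516 = 0.42610.

0.4261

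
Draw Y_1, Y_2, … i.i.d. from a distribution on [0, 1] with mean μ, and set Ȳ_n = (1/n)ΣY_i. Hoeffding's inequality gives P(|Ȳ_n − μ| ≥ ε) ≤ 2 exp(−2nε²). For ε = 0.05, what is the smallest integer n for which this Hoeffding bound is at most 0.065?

Require 2·exp(−2nε²) ≤ 0.065, i.e. 2nε² ≥ ln(2/0.065) = 3.426515.
So n ≥ 3.426515 / (2·0.05²) = 685.303.
The smallest integer n is 686.

686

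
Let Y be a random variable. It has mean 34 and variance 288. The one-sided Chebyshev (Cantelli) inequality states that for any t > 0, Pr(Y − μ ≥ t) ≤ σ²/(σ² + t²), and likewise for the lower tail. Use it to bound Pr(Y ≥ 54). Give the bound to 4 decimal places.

Here σ² = 288 and t = 20, so σ² + t² = 688.
Cantelli's bound: 288/688 = 0.4186.

0.4186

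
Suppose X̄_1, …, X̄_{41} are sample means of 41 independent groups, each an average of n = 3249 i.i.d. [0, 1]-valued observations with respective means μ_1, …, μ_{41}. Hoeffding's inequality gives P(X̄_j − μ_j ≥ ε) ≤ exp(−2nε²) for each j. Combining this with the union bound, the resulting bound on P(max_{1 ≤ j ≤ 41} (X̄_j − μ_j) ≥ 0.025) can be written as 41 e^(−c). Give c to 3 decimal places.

4.061

Union bound over the 41 events: P(max_{1 ≤ j ≤ 41} (X̄_j − μ_j) ≥ 0.025) ≤ 41·exp(−2nε²) = 41 exp(−2·3249·0.025²).
So c = 2·3249·0.025² = 4.0613.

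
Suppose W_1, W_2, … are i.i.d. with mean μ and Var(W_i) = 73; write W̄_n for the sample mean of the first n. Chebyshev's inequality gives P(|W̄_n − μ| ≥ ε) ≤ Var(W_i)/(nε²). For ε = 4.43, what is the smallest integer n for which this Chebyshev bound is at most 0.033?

113

Require 73/(n·4.43²) ≤ 0.033, i.e. n ≥ 73/(0.033·4.43²) = 112.720.
The smallest integer n is 113.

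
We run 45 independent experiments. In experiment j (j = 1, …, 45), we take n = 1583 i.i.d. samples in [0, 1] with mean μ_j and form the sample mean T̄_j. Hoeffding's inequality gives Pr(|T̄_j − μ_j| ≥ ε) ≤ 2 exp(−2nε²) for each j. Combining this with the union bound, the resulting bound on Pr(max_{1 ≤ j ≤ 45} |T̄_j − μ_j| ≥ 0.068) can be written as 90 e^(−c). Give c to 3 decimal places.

Union bound over the 45 events: Pr(max_{1 ≤ j ≤ 45} |T̄_j − μ_j| ≥ 0.068) ≤ 45·2·exp(−2nε²) = 90 exp(−2·1583·0.068²).
So c = 2·1583·0.068² = 14.6396.

14.640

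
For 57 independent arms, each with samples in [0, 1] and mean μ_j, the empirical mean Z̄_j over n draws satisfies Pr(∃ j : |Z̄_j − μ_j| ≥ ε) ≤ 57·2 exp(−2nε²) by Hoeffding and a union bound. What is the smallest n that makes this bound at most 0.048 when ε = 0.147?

180

Need 2·57·exp(−2nε²) ≤ 0.048, i.e. exp(−2nε²) ≤ 0.048/114.
So 2nε² ≥ ln(114/0.048) = 7.772753.
Hence n ≥ 7.772753/(2·0.147²) = 179.850.
The smallest integer n is 180.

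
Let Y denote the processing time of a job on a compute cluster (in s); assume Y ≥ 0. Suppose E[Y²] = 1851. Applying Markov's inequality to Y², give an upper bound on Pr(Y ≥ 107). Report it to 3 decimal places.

Since Y ≥ 0, the event {Y ≥ 107} is the same as {Y² ≥ 11449}.
Markov's inequality applied to Y² gives Pr(Y² ≥ 11449) ≤ E[Y²]/11449 = 1851/11449 = 0.1617.

0.162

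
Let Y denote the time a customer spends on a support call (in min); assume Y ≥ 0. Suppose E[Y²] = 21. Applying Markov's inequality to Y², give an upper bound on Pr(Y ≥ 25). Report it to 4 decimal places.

0.0336

Since Y ≥ 0, the event {Y ≥ 25} is the same as {Y² ≥ 625}.
Markov's inequality applied to Y² gives Pr(Y² ≥ 625) ≤ E[Y²]/625 = 21/625 = 0.0336.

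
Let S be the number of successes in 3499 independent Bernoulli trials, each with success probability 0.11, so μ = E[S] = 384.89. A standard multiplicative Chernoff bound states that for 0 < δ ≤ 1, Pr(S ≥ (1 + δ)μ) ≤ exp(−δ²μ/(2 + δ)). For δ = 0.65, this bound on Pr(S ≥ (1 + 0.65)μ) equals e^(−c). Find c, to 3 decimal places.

61.365

c = δ²μ/(2 + δ) = 0.65²·384.89/(2 + 0.65) = 61.3645.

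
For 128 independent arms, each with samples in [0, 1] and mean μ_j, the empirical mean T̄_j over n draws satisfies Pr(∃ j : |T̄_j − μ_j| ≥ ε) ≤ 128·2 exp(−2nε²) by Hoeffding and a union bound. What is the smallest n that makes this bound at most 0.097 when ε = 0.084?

559

Need 2·128·exp(−2nε²) ≤ 0.097, i.e. exp(−2nε²) ≤ 0.097/256.
So 2nε² ≥ ln(256/0.097) = 7.878222.
Hence n ≥ 7.878222/(2·0.084²) = 558.264.
The smallest integer n is 559.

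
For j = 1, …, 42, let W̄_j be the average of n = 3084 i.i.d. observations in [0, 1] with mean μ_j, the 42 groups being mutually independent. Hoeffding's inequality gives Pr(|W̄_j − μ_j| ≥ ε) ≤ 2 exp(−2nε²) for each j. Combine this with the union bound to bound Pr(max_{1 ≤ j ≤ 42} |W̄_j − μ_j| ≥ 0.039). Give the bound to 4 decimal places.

Per-experiment Hoeffding bound: 2·exp(−2·3084·0.039²) = 2·exp(−9.38153) = 0.00016853.
Union bound over 42 events: 42·0.00016853 = 0.00708.

0.0071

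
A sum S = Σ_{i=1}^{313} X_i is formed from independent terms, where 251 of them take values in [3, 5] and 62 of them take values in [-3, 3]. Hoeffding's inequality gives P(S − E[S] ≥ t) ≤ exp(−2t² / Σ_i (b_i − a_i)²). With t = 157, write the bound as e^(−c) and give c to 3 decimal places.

Σ(b_i − a_i)² = 251·2² + 62·6² = 3236.
c = 2t² / 3236 = 2·157² / 3236 = 15.2342.

15.234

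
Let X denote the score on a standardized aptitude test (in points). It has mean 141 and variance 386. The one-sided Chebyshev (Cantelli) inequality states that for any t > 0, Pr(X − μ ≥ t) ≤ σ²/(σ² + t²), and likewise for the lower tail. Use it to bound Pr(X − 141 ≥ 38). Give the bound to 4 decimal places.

0.2109

Here σ² = 386 and t = 38, so σ² + t² = 1830.
Cantelli's bound: 386/1830 = 0.2109.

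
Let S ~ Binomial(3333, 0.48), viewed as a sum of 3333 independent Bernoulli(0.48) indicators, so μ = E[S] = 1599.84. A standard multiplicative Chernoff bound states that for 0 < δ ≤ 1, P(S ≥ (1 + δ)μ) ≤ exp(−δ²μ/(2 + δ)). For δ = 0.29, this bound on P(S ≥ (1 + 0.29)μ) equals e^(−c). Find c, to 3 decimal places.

c = δ²μ/(2 + δ) = 0.29²·1599.84/(2 + 0.29) = 58.7539.

58.754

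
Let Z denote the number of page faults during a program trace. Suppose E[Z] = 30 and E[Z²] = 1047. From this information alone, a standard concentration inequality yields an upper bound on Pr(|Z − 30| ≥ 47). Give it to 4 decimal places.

The first two moments determine the variance, so Chebyshev's inequality is the sharpest standard bound available.
Var(Z) = E[Z²] − (E[Z])² = 1047 − 900 = 147.
Chebyshev's inequality: Pr(|Z − μ| ≥ t) ≤ Var(Z)/t² = 147/2209 = 0.0665.

0.0665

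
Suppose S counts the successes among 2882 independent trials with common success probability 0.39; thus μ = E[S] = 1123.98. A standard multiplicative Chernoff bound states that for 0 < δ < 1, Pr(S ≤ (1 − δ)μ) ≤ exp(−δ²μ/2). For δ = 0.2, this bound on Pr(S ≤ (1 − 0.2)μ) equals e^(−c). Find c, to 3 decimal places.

c = δ²μ/2 = 0.2²·1123.98/2 = 22.4796.

22.480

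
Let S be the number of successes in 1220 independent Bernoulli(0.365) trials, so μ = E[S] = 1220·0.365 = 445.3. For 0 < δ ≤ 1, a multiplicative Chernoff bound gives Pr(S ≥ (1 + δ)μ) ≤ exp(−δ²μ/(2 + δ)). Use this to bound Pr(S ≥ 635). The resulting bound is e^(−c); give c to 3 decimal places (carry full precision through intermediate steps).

33.311

Write 635 = (1 + δ)μ, so δ = 635/445.3 − 1 = 0.4260049…
Then the exponent is δ²μ/(2 + δ) = (635 − μ)² / (μ·(2 + δ)) = 33.311201.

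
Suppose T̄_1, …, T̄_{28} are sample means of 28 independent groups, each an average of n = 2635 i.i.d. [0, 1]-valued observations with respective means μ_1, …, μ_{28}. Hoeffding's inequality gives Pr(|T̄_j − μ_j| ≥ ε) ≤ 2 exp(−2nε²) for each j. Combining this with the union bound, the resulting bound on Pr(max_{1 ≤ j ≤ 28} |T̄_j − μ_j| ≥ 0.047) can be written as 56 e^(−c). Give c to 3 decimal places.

11.641

Union bound over the 28 events: Pr(max_{1 ≤ j ≤ 28} |T̄_j − μ_j| ≥ 0.047) ≤ 28·2·exp(−2nε²) = 56 exp(−2·2635·0.047²).
So c = 2·2635·0.047² = 11.6414.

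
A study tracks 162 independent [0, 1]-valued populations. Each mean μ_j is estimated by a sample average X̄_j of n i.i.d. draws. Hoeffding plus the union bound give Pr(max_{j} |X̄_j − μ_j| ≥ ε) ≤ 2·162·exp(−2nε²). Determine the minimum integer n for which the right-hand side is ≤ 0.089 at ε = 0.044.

2118

Need 2·162·exp(−2nε²) ≤ 0.089, i.e. exp(−2nε²) ≤ 0.089/324.
So 2nε² ≥ ln(324/0.089) = 8.199862.
Hence n ≥ 8.199862/(2·0.044²) = 2117.733.
The smallest integer n is 2118.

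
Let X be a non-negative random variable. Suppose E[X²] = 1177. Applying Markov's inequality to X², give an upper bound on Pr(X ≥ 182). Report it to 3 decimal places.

0.036

Since X ≥ 0, the event {X ≥ 182} is the same as {X² ≥ 33124}.
Markov's inequality applied to X² gives Pr(X² ≥ 33124) ≤ E[X²]/33124 = 1177/33124 = 0.0355.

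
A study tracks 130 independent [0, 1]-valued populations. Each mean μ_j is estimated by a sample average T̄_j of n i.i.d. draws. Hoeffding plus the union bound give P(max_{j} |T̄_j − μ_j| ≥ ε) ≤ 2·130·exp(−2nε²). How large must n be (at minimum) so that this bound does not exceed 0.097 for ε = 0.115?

299

Need 2·130·exp(−2nε²) ≤ 0.097, i.e. exp(−2nε²) ≤ 0.097/260.
So 2nε² ≥ ln(260/0.097) = 7.893726.
Hence n ≥ 7.893726/(2·0.115²) = 298.440.
The smallest integer n is 299.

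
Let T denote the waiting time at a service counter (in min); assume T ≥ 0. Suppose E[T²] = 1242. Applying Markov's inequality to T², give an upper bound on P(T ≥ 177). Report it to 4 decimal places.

Since T ≥ 0, the event {T ≥ 177} is the same as {T² ≥ 31329}.
Markov's inequality applied to T² gives P(T² ≥ 31329) ≤ E[T²]/31329 = 1242/31329 = 0.0396.

0.0396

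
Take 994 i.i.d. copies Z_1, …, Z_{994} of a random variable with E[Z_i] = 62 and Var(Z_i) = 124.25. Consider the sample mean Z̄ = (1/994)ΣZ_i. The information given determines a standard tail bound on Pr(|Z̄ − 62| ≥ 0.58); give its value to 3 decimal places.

With mean and variance of each term known, Chebyshev's inequality bounds the deviation of the sum (or sample mean).
Var(Z̄) = Var(Z_i)/n = 124.25/994 = 0.125.
Chebyshev: Pr(|Z̄ − 62| ≥ 0.58) ≤ Var(Z̄)/(0.58)² = 124.25/(994·0.58²) = 0.3716.

0.372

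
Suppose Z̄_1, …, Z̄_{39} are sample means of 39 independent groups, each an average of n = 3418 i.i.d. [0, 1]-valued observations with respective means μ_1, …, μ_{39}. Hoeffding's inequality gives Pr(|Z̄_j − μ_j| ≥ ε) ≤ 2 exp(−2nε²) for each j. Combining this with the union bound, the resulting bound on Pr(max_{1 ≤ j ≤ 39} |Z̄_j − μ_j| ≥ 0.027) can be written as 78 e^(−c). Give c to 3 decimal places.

Union bound over the 39 events: Pr(max_{1 ≤ j ≤ 39} |Z̄_j − μ_j| ≥ 0.027) ≤ 39·2·exp(−2nε²) = 78 exp(−2·3418·0.027²).
So c = 2·3418·0.027² = 4.9834.

4.983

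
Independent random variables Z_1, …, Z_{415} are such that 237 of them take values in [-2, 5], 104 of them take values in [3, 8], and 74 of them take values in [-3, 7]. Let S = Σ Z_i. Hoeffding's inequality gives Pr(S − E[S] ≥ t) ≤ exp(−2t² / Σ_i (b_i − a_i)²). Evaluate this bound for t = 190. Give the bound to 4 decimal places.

Σ(b_i − a_i)² = 237·7² + 104·5² + 74·10² = 21613.
Exponent = 2·190² / 21613 = 3.34058.
Bound = exp(−3.34058) = 0.03542.

0.0354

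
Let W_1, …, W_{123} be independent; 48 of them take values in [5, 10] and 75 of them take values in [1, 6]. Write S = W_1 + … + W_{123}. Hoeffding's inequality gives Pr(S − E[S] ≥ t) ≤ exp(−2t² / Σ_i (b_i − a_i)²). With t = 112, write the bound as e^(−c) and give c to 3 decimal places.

Σ(b_i − a_i)² = 48·5² + 75·5² = 3075.
c = 2t² / 3075 = 2·112² / 3075 = 8.1587.

8.159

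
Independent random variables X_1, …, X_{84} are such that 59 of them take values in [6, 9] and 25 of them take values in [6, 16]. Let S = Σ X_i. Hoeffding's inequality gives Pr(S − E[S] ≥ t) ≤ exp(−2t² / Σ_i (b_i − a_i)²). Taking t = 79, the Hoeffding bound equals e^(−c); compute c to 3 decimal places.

Σ(b_i − a_i)² = 59·3² + 25·10² = 3031.
c = 2t² / 3031 = 2·79² / 3031 = 4.1181.

4.118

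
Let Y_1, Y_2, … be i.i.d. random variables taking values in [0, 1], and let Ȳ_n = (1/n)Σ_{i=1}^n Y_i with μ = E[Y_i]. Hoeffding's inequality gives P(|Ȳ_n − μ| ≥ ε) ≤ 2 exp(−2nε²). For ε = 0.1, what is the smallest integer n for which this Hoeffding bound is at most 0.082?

160

Require 2·exp(−2nε²) ≤ 0.082, i.e. 2nε² ≥ ln(2/0.082) = 3.194183.
So n ≥ 3.194183 / (2·0.1²) = 159.709.
The smallest integer n is 160.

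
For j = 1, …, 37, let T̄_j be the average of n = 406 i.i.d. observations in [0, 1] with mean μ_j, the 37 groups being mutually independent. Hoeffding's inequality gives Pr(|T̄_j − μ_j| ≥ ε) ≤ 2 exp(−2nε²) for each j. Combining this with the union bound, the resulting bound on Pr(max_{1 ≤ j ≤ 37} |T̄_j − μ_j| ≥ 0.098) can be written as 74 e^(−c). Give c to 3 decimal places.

Union bound over the 37 events: Pr(max_{1 ≤ j ≤ 37} |T̄_j − μ_j| ≥ 0.098) ≤ 37·2·exp(−2nε²) = 74 exp(−2·406·0.098²).
So c = 2·406·0.098² = 7.7984.

7.798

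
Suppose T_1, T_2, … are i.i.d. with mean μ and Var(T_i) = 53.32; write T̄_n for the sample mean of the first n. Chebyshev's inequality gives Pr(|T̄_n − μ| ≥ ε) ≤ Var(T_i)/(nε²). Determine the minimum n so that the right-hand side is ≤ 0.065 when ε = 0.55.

Require 53.32/(n·0.55²) ≤ 0.065, i.e. n ≥ 53.32/(0.065·0.55²) = 2711.761.
The smallest integer n is 2712.

2712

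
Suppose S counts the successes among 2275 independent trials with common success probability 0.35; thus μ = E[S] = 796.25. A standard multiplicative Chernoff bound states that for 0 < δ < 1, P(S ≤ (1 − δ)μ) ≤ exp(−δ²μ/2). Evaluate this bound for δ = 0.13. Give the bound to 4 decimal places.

0.0012

Exponent = δ²μ/2 = 0.13²·796.25/2 = 6.7283.
Bound = exp(−6.7283) = 0.00120.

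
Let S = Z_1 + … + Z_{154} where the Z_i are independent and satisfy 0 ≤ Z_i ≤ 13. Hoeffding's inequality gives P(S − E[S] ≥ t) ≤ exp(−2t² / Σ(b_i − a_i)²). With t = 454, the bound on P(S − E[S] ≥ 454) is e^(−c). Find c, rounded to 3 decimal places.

15.839

Σ(b_i − a_i)² = 154·(13)² = 26026.
c = 2t²/26026 = 2·454²/26026 = 15.8392.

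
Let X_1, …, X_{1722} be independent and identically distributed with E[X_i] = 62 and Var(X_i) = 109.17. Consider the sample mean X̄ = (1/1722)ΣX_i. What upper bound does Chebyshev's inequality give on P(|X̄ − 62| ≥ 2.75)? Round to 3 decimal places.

Var(X̄) = Var(X_i)/n = 109.17/1722 = 0.063397.
Chebyshev: P(|X̄ − 62| ≥ 2.75) ≤ Var(X̄)/(2.75)² = 109.17/(1722·2.75²) = 0.0084.

0.008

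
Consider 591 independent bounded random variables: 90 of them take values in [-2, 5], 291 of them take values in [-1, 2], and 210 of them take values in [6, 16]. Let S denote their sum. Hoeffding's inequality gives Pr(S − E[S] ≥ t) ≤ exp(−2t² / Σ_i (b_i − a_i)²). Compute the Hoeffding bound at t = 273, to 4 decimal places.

Σ(b_i − a_i)² = 90·7² + 291·3² + 210·10² = 28029.
Exponent = 2·273² / 28029 = 5.31799.
Bound = exp(−5.31799) = 0.00490.

0.0049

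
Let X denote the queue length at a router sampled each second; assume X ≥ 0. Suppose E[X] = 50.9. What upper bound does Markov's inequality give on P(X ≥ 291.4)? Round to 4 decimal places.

Markov's inequality: for a non-negative random variable, P(X ≥ a) ≤ E[X]/a.
Here E[X] = 50.9 and a = 291.4, so the bound is 50.9/291.4 = 0.1747.

0.1747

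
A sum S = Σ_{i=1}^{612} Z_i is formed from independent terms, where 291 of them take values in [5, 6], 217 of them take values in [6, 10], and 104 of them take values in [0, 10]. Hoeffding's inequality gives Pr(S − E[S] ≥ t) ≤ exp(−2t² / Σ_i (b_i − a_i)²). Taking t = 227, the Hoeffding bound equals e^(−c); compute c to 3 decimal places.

Σ(b_i − a_i)² = 291·1² + 217·4² + 104·10² = 14163.
c = 2t² / 14163 = 2·227² / 14163 = 7.2766.

7.277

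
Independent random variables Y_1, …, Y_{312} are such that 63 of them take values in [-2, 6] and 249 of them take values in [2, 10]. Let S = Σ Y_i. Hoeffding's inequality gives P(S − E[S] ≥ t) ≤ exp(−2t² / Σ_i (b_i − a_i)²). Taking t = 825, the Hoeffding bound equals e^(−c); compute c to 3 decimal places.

Σ(b_i − a_i)² = 63·8² + 249·8² = 19968.
c = 2t² / 19968 = 2·825² / 19968 = 68.1716.

68.172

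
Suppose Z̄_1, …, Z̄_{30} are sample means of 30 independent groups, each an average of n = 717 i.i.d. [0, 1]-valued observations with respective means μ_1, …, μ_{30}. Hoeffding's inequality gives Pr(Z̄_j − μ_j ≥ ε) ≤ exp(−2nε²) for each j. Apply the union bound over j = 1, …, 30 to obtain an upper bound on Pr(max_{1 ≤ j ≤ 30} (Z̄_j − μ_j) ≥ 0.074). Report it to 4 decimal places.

0.0117

Per-experiment Hoeffding bound: exp(−2·717·0.074²) = exp(−7.85258) = 0.00038875.
Union bound over 30 events: 30·0.00038875 = 0.01166.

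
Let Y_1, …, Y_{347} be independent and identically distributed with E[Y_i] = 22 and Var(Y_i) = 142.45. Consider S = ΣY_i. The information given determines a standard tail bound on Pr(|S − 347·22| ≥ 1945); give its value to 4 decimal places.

With mean and variance of each term known, Chebyshev's inequality bounds the deviation of the sum (or sample mean).
Var(S) = n·Var(Y_i) = 347·142.45 = 49430.15.
Chebyshev: Pr(|S − 347·22| ≥ 1945) ≤ Var(S)/1945² = 49430.15/3783025 = 0.0131.

0.0131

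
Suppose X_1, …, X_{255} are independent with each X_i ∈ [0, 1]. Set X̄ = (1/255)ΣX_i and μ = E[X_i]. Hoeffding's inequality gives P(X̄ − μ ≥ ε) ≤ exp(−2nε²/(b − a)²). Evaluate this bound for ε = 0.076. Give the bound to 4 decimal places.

0.0526

Exponent: 2nε²/(b − a)² = 2·255·0.076² / 1² = 2.94576.
Bound = exp(−2.94576) = 0.05256.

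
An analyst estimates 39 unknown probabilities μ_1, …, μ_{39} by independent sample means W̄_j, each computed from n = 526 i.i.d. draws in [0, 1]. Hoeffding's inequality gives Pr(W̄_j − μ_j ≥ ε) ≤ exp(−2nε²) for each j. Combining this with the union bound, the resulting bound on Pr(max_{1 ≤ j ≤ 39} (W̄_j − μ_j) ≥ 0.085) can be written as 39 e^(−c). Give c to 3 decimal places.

7.601

Union bound over the 39 events: Pr(max_{1 ≤ j ≤ 39} (W̄_j − μ_j) ≥ 0.085) ≤ 39·exp(−2nε²) = 39 exp(−2·526·0.085²).
So c = 2·526·0.085² = 7.6007.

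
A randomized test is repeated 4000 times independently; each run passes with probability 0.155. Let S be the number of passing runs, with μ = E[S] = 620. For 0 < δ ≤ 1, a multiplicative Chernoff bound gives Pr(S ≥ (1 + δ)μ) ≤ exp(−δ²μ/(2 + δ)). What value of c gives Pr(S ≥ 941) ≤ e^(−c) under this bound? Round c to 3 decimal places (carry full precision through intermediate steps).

Write 941 = (1 + δ)μ, so δ = 941/620 − 1 = 0.5177419…
Then the exponent is δ²μ/(2 + δ) = (941 − μ)² / (μ·(2 + δ)) = 66.009609.

66.010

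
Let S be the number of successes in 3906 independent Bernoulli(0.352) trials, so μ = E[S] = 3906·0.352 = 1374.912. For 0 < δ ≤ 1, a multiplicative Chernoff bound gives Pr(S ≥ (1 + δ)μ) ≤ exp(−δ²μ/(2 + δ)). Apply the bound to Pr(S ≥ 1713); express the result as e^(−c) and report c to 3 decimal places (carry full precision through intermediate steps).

Write 1713 = (1 + δ)μ, so δ = 1713/1374.912 − 1 = 0.2458979…
Then the exponent is δ²μ/(2 + δ) = (1713 − μ)² / (μ·(2 + δ)) = 37.016436.

37.016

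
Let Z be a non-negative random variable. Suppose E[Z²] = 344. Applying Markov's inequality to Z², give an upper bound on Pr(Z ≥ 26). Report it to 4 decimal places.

0.5089

Since Z ≥ 0, the event {Z ≥ 26} is the same as {Z² ≥ 676}.
Markov's inequality applied to Z² gives Pr(Z² ≥ 676) ≤ E[Z²]/676 = 344/676 = 0.5089.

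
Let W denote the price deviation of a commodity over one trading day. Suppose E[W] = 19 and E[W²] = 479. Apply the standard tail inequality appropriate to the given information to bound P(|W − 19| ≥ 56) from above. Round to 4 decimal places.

0.0376

The first two moments determine the variance, so Chebyshev's inequality is the sharpest standard bound available.
Var(W) = E[W²] − (E[W])² = 479 − 361 = 118.
Chebyshev's inequality: P(|W − μ| ≥ t) ≤ Var(W)/t² = 118/3136 = 0.0376.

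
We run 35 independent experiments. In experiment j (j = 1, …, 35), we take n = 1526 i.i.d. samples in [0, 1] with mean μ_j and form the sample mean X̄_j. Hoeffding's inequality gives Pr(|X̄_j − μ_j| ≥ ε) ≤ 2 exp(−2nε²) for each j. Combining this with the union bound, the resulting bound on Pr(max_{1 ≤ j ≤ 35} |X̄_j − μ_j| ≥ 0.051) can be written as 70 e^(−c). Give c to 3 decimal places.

Union bound over the 35 events: Pr(max_{1 ≤ j ≤ 35} |X̄_j − μ_j| ≥ 0.051) ≤ 35·2·exp(−2nε²) = 70 exp(−2·1526·0.051²).
So c = 2·1526·0.051² = 7.9383.

7.938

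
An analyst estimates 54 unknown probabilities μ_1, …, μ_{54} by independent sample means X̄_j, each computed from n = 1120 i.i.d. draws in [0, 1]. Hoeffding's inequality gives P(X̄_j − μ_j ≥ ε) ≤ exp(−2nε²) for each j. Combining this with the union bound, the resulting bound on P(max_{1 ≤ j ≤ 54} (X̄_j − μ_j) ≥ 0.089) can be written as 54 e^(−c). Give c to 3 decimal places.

Union bound over the 54 events: P(max_{1 ≤ j ≤ 54} (X̄_j − μ_j) ≥ 0.089) ≤ 54·exp(−2nε²) = 54 exp(−2·1120·0.089²).
So c = 2·1120·0.089² = 17.7430.

17.743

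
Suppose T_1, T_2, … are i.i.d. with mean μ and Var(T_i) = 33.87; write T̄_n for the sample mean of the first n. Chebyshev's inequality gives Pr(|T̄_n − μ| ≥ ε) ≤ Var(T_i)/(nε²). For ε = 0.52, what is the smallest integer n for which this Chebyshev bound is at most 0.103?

1217

Require 33.87/(n·0.52²) ≤ 0.103, i.e. n ≥ 33.87/(0.103·0.52²) = 1216.106.
The smallest integer n is 1217.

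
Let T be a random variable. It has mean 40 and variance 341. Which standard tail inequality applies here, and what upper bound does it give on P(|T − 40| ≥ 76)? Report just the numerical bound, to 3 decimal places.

Mean and variance are known, so Chebyshev's inequality applies.
Chebyshev: P(|T − μ| ≥ t) ≤ Var(T)/t².
Bound = 341 / 5776 = 0.0590.

0.059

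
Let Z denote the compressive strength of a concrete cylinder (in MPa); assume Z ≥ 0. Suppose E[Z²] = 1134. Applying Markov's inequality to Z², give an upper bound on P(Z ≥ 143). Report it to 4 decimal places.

Since Z ≥ 0, the event {Z ≥ 143} is the same as {Z² ≥ 20449}.
Markov's inequality applied to Z² gives P(Z² ≥ 20449) ≤ E[Z²]/20449 = 1134/20449 = 0.0555.

0.0555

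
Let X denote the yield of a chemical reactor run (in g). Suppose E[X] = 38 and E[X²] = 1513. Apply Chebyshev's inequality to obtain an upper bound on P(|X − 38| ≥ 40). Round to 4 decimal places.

Var(X) = E[X²] − (E[X])² = 1513 − 1444 = 69.
Chebyshev's inequality: P(|X − μ| ≥ t) ≤ Var(X)/t² = 69/1600 = 0.0431.

0.0431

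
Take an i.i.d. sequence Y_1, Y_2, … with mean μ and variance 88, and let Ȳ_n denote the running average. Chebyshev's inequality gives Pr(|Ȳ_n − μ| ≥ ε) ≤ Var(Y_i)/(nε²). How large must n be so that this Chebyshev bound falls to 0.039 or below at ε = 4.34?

120

Require 88/(n·4.34²) ≤ 0.039, i.e. n ≥ 88/(0.039·4.34²) = 119.795.
The smallest integer n is 120.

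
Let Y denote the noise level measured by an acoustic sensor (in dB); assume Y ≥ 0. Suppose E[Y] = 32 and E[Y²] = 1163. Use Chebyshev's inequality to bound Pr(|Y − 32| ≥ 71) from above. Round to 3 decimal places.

Var(Y) = E[Y²] − (E[Y])² = 1163 − 1024 = 139.
Chebyshev's inequality: Pr(|Y − μ| ≥ t) ≤ Var(Y)/t² = 139/5041 = 0.0276.

0.028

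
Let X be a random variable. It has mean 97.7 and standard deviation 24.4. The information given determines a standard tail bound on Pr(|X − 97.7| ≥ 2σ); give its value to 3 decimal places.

Mean and variance are known, so Chebyshev's inequality applies.
Chebyshev: Pr(|X − μ| ≥ t) ≤ Var(X)/t².
Var(X) = σ² = 24.4² = 595.36.
t = 2·24.4 = 48.8.
Bound = 595.36 / 2381.44 = 0.2500.

0.250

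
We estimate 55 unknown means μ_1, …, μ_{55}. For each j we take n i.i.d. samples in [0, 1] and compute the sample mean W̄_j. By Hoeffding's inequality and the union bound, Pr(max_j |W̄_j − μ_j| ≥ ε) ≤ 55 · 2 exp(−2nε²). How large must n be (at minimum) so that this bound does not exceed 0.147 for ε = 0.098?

345

Need 2·55·exp(−2nε²) ≤ 0.147, i.e. exp(−2nε²) ≤ 0.147/110.
So 2nε² ≥ ln(110/0.147) = 6.617803.
Hence n ≥ 6.617803/(2·0.098²) = 344.534.
The smallest integer n is 345.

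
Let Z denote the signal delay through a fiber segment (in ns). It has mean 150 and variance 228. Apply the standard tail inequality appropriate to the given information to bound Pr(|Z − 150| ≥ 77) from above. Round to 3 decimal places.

0.038

Mean and variance are known, so Chebyshev's inequality applies.
Chebyshev: Pr(|Z − μ| ≥ t) ≤ Var(Z)/t².
Bound = 228 / 5929 = 0.0385.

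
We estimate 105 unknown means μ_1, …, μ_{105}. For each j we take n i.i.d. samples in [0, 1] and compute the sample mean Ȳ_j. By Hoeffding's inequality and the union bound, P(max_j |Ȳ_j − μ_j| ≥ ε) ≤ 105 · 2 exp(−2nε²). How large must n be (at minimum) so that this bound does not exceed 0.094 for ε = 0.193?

Need 2·105·exp(−2nε²) ≤ 0.094, i.e. exp(−2nε²) ≤ 0.094/210.
So 2nε² ≥ ln(210/0.094) = 7.711568.
Hence n ≥ 7.711568/(2·0.193²) = 103.514.
The smallest integer n is 104.

104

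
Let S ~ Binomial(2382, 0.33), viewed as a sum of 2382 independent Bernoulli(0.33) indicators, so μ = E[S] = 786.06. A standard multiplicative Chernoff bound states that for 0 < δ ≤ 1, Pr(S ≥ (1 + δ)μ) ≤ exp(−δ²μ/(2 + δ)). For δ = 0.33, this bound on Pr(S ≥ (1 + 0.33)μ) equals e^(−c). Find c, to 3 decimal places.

c = δ²μ/(2 + δ) = 0.33²·786.06/(2 + 0.33) = 36.7390.

36.739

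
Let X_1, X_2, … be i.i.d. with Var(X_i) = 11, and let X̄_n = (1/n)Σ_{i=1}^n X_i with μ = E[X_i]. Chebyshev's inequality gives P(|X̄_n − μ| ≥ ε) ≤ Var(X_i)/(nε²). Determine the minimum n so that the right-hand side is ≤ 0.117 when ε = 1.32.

54

Require 11/(n·1.32²) ≤ 0.117, i.e. n ≥ 11/(0.117·1.32²) = 53.958.
The smallest integer n is 54.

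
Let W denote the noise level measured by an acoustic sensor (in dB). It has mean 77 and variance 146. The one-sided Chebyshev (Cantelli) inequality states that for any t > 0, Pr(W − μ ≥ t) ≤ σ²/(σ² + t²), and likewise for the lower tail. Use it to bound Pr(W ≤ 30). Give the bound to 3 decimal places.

Here σ² = 146 and t = 47, so σ² + t² = 2355.
Cantelli's bound: 146/2355 = 0.0620.

0.062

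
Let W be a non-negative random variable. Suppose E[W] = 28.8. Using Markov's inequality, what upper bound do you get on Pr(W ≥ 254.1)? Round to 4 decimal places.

0.1133

Markov's inequality: for a non-negative random variable, Pr(W ≥ a) ≤ E[W]/a.
Here E[W] = 28.8 and a = 254.1, so the bound is 28.8/254.1 = 0.1133.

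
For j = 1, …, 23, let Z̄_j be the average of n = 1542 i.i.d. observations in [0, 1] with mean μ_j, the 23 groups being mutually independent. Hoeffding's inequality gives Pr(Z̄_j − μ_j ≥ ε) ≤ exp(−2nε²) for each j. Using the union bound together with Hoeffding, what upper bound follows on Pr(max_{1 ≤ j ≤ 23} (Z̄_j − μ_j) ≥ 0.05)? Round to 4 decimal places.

0.0103

Per-experiment Hoeffding bound: exp(−2·1542·0.05²) = exp(−7.71000) = 0.00044832.
Union bound over 23 events: 23·0.00044832 = 0.01031.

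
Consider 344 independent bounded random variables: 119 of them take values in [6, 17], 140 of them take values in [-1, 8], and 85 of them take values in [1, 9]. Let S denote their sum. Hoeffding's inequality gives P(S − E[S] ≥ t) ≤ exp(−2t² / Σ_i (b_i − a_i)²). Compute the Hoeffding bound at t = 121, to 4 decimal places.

0.3910

Σ(b_i − a_i)² = 119·11² + 140·9² + 85·8² = 31179.
Exponent = 2·121² / 31179 = 0.93916.
Bound = exp(−0.93916) = 0.39096.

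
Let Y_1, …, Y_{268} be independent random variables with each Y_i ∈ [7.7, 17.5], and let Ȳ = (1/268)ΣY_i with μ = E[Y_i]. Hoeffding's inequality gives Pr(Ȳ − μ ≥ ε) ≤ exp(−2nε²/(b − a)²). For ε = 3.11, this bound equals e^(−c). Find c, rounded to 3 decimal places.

53.980

c = 2nε²/(b − a)² = 2·268·3.11² / 9.8² = 53.9801.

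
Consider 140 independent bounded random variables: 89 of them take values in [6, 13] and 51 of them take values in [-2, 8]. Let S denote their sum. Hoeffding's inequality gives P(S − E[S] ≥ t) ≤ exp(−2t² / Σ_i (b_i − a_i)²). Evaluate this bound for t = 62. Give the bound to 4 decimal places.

Σ(b_i − a_i)² = 89·7² + 51·10² = 9461.
Exponent = 2·62² / 9461 = 0.81260.
Bound = exp(−0.81260) = 0.44370.

0.4437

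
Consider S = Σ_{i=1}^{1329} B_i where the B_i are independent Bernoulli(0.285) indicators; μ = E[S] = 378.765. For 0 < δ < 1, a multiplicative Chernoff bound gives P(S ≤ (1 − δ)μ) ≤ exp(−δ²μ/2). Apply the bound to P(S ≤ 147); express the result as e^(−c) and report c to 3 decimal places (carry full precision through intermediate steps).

Write 147 = (1 − δ)μ, so δ = 1 − 147/378.765 = 0.6118966…
Then the exponent is δ²μ/2 = (μ − 147)²/(2μ) = 70.908103.

70.908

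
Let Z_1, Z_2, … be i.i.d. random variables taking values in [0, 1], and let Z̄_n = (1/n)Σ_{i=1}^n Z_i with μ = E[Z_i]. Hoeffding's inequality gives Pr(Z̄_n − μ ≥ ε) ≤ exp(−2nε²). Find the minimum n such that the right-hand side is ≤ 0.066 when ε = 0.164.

Require exp(−2nε²) ≤ 0.066, i.e. 2nε² ≥ ln(1/0.066) = 2.718101.
So n ≥ 2.718101 / (2·0.164²) = 50.530.
The smallest integer n is 51.

51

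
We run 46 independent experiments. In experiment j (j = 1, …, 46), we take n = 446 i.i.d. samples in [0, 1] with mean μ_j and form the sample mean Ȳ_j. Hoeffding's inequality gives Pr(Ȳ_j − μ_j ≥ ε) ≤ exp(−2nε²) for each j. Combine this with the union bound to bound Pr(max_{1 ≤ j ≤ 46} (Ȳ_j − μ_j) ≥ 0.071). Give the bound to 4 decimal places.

Per-experiment Hoeffding bound: exp(−2·446·0.071²) = exp(−4.49657) = 0.011147.
Union bound over 46 events: 46·0.011147 = 0.51277.

0.5128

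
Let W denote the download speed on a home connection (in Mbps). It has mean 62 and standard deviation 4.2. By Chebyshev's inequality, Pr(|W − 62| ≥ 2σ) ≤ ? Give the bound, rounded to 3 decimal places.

0.250

Chebyshev: Pr(|W − μ| ≥ t) ≤ Var(W)/t².
Var(W) = σ² = 4.2² = 17.64.
t = 2·4.2 = 8.4.
Bound = 17.64 / 70.56 = 0.2500.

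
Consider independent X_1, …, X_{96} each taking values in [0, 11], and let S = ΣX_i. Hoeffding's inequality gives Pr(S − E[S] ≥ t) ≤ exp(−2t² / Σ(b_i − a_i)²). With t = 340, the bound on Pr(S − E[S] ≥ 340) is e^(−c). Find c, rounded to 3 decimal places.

Σ(b_i − a_i)² = 96·(11)² = 11616.
c = 2t²/11616 = 2·340²/11616 = 19.9036.

19.904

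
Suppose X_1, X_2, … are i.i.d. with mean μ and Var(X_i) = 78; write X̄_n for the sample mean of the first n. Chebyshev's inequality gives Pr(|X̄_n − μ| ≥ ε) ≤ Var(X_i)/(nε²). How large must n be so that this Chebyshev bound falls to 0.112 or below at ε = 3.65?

Require 78/(n·3.65²) ≤ 0.112, i.e. n ≥ 78/(0.112·3.65²) = 52.275.
The smallest integer n is 53.

53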